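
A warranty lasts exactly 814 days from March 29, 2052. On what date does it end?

June 21, 2054

+365 (one year) → Mar 29, 2053 (449 left).
+365 (one year) → Mar 29, 2054 (84 left).
Mar has 31 days: +3 → Apr 1, 2054 (81 left).
Apr has 30 days: +30 → May 1, 2054 (51 left).
May has 31 days: +31 → Jun 1, 2054 (20 left).
+20 → Jun 21, 2054.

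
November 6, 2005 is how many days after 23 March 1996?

Mar 23, 1996 → Mar 23, 1997: 365 days.
Mar 23, 1997 → Mar 23, 1998: 365 days.
Mar 23, 1998 → Mar 23, 1999: 365 days.
Mar 23, 1999 → Mar 23, 2000: 366 days (Feb 29, 2000 is in that span).
Mar 23, 2000 → Mar 23, 2001: 365 days.
Mar 23, 2001 → Mar 23, 2002: 365 days.
Mar 23, 2002 → Mar 23, 2003: 365 days.
Mar 23, 2003 → Mar 23, 2004: 366 days (Feb 29, 2004 is in that span).
Mar 23, 2004 → Mar 23, 2005: 365 days.
Mar 23, 2005 → Apr 23, 2005: 31 days (March has 31).
Apr 23, 2005 → May 23, 2005: 30 days (April has 30).
May 23, 2005 → Jun 23, 2005: 31 days (May has 31).
Jun 23, 2005 → Jul 23, 2005: 30 days (June has 30).
Jul 23, 2005 → Aug 23, 2005: 31 days (July has 31).
Aug 23, 2005 → Sep 23, 2005: 31 days (August has 31).
Sep 23, 2005 → Oct 23, 2005: 30 days (September has 30).
Oct 23, 2005 → Nov 6, 2005: 14 days.
Total: 3515 days.

3515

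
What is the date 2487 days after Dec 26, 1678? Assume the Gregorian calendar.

October 17, 1685

+365 (one year) → Dec 26, 1679 (2122 left).
+366 (one year; includes Feb 29, 1680) → Dec 26, 1680 (1756 left).
+365 (one year) → Dec 26, 1681 (1391 left).
+365 (one year) → Dec 26, 1682 (1026 left).
+365 (one year) → Dec 26, 1683 (661 left).
+366 (one year; includes Feb 29, 1684) → Dec 26, 1684 (295 left).
Dec has 31 days: +6 → Jan 1, 1685 (289 left).
Jan has 31 days: +31 → Feb 1, 1685 (258 left).
Feb has 28 days: +28 → Mar 1, 1685 (230 left).
Mar has 31 days: +31 → Apr 1, 1685 (199 left).
Apr has 30 days: +30 → May 1, 1685 (169 left).
May has 31 days: +31 → Jun 1, 1685 (138 left).
Jun has 30 days: +30 → Jul 1, 1685 (108 left).
Jul has 31 days: +31 → Aug 1, 1685 (77 left).
Aug has 31 days: +31 → Sep 1, 1685 (46 left).
Sep has 30 days: +30 → Oct 1, 1685 (16 left).
+16 → Oct 17, 1685.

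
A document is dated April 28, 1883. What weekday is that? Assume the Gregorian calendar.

January 1, 1883 is a Monday.
Jan 1, 1883 → Feb 1, 1883: 31 days (January has 31).
Feb 1, 1883 → Mar 1, 1883: 28 days (February has 28).
Mar 1, 1883 → Apr 1, 1883: 31 days (March has 31).
Apr 1, 1883 → Apr 28, 1883: 27 days.
Total: 117 days.
117 mod 7 = 5, so Monday + 5 = Saturday.

Saturday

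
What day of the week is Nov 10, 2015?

January 1, 2015 is a Thursday.
Jan 1, 2015 → Feb 1, 2015: 31 days (January has 31).
Feb 1, 2015 → Mar 1, 2015: 28 days (February has 28).
Mar 1, 2015 → Apr 1, 2015: 31 days (March has 31).
Apr 1, 2015 → May 1, 2015: 30 days (April has 30).
May 1, 2015 → Jun 1, 2015: 31 days (May has 31).
Jun 1, 2015 → Jul 1, 2015: 30 days (June has 30).
Jul 1, 2015 → Aug 1, 2015: 31 days (July has 31).
Aug 1, 2015 → Sep 1, 2015: 31 days (August has 31).
Sep 1, 2015 → Oct 1, 2015: 30 days (September has 30).
Oct 1, 2015 → Nov 1, 2015: 31 days (October has 31).
Nov 1, 2015 → Nov 10, 2015: 9 days.
Total: 313 days.
313 mod 7 = 5, so Thursday + 5 = Tuesday.

Tuesday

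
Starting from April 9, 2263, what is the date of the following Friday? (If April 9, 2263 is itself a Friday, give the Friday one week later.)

Apr 9, 2263 is a Thursday.
From Thursday to the next Friday is 1 day.
Apr 9, 2263 + 1 = Apr 10, 2263.

April 10, 2263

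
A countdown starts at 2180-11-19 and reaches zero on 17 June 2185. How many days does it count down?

1671

Nov 19, 2180 → Nov 19, 2181: 365 days.
Nov 19, 2181 → Nov 19, 2182: 365 days.
Nov 19, 2182 → Nov 19, 2183: 365 days.
Nov 19, 2183 → Nov 19, 2184: 366 days (Feb 29, 2184 is in that span).
Nov 19, 2184 → Dec 19, 2184: 30 days (November has 30).
Dec 19, 2184 → Jan 19, 2185: 31 days (December has 31).
Jan 19, 2185 → Feb 19, 2185: 31 days (January has 31).
Feb 19, 2185 → Mar 19, 2185: 28 days (February has 28).
Mar 19, 2185 → Apr 19, 2185: 31 days (March has 31).
Apr 19, 2185 → May 19, 2185: 30 days (April has 30).
May 19, 2185 → Jun 17, 2185: 29 days.
Total: 1671 days.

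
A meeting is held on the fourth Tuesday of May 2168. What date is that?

May 1, 2168 is a Sunday.
The first Tuesday is therefore May 3 (2 days later).
The fourth Tuesday is 3 + 3×7 = May 24.

May 24, 2168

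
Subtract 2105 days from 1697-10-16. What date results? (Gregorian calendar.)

January 11, 1692

−365 (one year) → Oct 16, 1696 (1740 left).
−366 (one year; includes Feb 29, 1696) → Oct 16, 1695 (1374 left).
−365 (one year) → Oct 16, 1694 (1009 left).
−365 (one year) → Oct 16, 1693 (644 left).
−365 (one year) → Oct 16, 1692 (279 left).
−16 → Sep 30, 1692 (end of Sep, 30 days; 263 left).
−30 → Aug 31, 1692 (end of Aug, 31 days; 233 left).
−31 → Jul 31, 1692 (end of Jul, 31 days; 202 left).
−31 → Jun 30, 1692 (end of Jun, 30 days; 171 left).
−30 → May 31, 1692 (end of May, 31 days; 141 left).
−31 → Apr 30, 1692 (end of Apr, 30 days; 110 left).
−30 → Mar 31, 1692 (end of Mar, 31 days; 80 left).
−31 → Feb 29, 1692 (end of Feb, 29 days; 49 left).
−29 → Jan 31, 1692 (end of Jan, 31 days; 20 left).
−20 → Jan 11, 1692.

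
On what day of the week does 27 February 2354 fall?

Doomsday rule: the anchor day for the 2300s is Wednesday. For year 54: 54÷12 = 4 r 6, and 6÷4 = 1, so 4+6+1 = 11.
Wednesday + 11 ≡ Sunday — that's 2354's doomsday.
In February the doomsday date is Feb 28 (2354 is not a leap year).
Feb 27 is 1 day before Feb 28; 1 mod 7 = 1, so Sunday − 1 = Saturday.

Saturday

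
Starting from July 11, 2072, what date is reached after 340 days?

June 16, 2073

Jul has 31 days: +21 → Aug 1, 2072 (319 left).
Aug has 31 days: +31 → Sep 1, 2072 (288 left).
Sep has 30 days: +30 → Oct 1, 2072 (258 left).
Oct has 31 days: +31 → Nov 1, 2072 (227 left).
Nov has 30 days: +30 → Dec 1, 2072 (197 left).
Dec has 31 days: +31 → Jan 1, 2073 (166 left).
Jan has 31 days: +31 → Feb 1, 2073 (135 left).
Feb has 28 days: +28 → Mar 1, 2073 (107 left).
Mar has 31 days: +31 → Apr 1, 2073 (76 left).
Apr has 30 days: +30 → May 1, 2073 (46 left).
May has 31 days: +31 → Jun 1, 2073 (15 left).
+15 → Jun 16, 2073.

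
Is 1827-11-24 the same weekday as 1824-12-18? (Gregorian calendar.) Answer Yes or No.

From Dec 18, 1824 to Nov 24, 1827 is 1071 days.
1071 mod 7 = 0, so they are the same weekday.
(Dec 18, 1824 is a Saturday; Nov 24, 1827 is a Saturday.)

Yes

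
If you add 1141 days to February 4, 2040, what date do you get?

March 21, 2043

+366 (one year; includes Feb 29, 2040) → Feb 4, 2041 (775 left).
+365 (one year) → Feb 4, 2042 (410 left).
+365 (one year) → Feb 4, 2043 (45 left).
Feb has 28 days: +25 → Mar 1, 2043 (20 left).
+20 → Mar 21, 2043.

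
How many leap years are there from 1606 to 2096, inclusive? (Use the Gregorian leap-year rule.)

Multiples of 4 in [1606,2096]: 123.
Of those, multiples of 100: 4 (not leap unless ÷400).
Multiples of 400: 1.
Leap years = 123 − 4 + 1 = 120.

120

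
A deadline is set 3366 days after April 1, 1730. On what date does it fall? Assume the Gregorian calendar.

+365 (one year) → Apr 1, 1731 (3001 left).
+366 (one year; includes Feb 29, 1732) → Apr 1, 1732 (2635 left).
+365 (one year) → Apr 1, 1733 (2270 left).
+365 (one year) → Apr 1, 1734 (1905 left).
+365 (one year) → Apr 1, 1735 (1540 left).
+366 (one year; includes Feb 29, 1736) → Apr 1, 1736 (1174 left).
+365 (one year) → Apr 1, 1737 (809 left).
+365 (one year) → Apr 1, 1738 (444 left).
+365 (one year) → Apr 1, 1739 (79 left).
Apr has 30 days: +30 → May 1, 1739 (49 left).
May has 31 days: +31 → Jun 1, 1739 (18 left).
+18 → Jun 19, 1739.

June 19, 1739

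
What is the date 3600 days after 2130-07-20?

May 28, 2140

+365 (one year) → Jul 20, 2131 (3235 left).
+366 (one year; includes Feb 29, 2132) → Jul 20, 2132 (2869 left).
+365 (one year) → Jul 20, 2133 (2504 left).
+365 (one year) → Jul 20, 2134 (2139 left).
+365 (one year) → Jul 20, 2135 (1774 left).
+366 (one year; includes Feb 29, 2136) → Jul 20, 2136 (1408 left).
+365 (one year) → Jul 20, 2137 (1043 left).
+365 (one year) → Jul 20, 2138 (678 left).
+365 (one year) → Jul 20, 2139 (313 left).
Jul has 31 days: +12 → Aug 1, 2139 (301 left).
Aug has 31 days: +31 → Sep 1, 2139 (270 left).
Sep has 30 days: +30 → Oct 1, 2139 (240 left).
Oct has 31 days: +31 → Nov 1, 2139 (209 left).
Nov has 30 days: +30 → Dec 1, 2139 (179 left).
Dec has 31 days: +31 → Jan 1, 2140 (148 left).
Jan has 31 days: +31 → Feb 1, 2140 (117 left).
Feb has 29 days: +29 → Mar 1, 2140 (88 left).
Mar has 31 days: +31 → Apr 1, 2140 (57 left).
Apr has 30 days: +30 → May 1, 2140 (27 left).
+27 → May 28, 2140.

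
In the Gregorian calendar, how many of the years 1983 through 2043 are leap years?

Multiples of 4 in [1983,2043]: 15.
Of those, multiples of 100: 1 (not leap unless ÷400).
Multiples of 400: 1.
Leap years = 15 − 1 + 1 = 15.

15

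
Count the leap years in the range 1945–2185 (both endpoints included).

Multiples of 4 in [1945,2185]: 60.
Of those, multiples of 100: 2 (not leap unless ÷400).
Multiples of 400: 1.
Leap years = 60 − 2 + 1 = 59.

59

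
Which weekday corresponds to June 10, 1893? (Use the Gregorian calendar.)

Doomsday rule: the anchor day for the 1800s is Friday. For year 93: 93÷12 = 7 r 9, and 9÷4 = 2, so 7+9+2 = 18.
Friday + 18 ≡ Tuesday — that's 1893's doomsday.
In June the doomsday date is Jun 6.
Jun 10 is 4 days after Jun 6; 4 mod 7 = 4, so Tuesday + 4 = Saturday.

Saturday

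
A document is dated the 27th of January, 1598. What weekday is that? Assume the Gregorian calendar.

Doomsday rule: the anchor day for the 1500s is Wednesday. For year 98: 98÷12 = 8 r 2, and 2÷4 = 0, so 8+2+0 = 10.
Wednesday + 10 ≡ Saturday — that's 1598's doomsday.
In January the doomsday date is Jan 3 (1598 is not a leap year).
Jan 27 is 24 days after Jan 3; 24 mod 7 = 3, so Saturday + 3 = Tuesday.

Tuesday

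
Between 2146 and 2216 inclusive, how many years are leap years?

17

Multiples of 4 in [2146,2216]: 18.
Of those, multiples of 100: 1 (not leap unless ÷400).
Multiples of 400: 0.
Leap years = 18 − 1 + 0 = 17.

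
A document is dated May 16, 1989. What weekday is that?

January 1, 1989 is a Sunday.
Jan 1, 1989 → Feb 1, 1989: 31 days (January has 31).
Feb 1, 1989 → Mar 1, 1989: 28 days (February has 28).
Mar 1, 1989 → Apr 1, 1989: 31 days (March has 31).
Apr 1, 1989 → May 1, 1989: 30 days (April has 30).
May 1, 1989 → May 16, 1989: 15 days.
Total: 135 days.
135 mod 7 = 2, so Sunday + 2 = Tuesday.

Tuesday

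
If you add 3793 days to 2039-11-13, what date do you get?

April 2, 2050

+366 (one year; includes Feb 29, 2040) → Nov 13, 2040 (3427 left).
+365 (one year) → Nov 13, 2041 (3062 left).
+365 (one year) → Nov 13, 2042 (2697 left).
+365 (one year) → Nov 13, 2043 (2332 left).
+366 (one year; includes Feb 29, 2044) → Nov 13, 2044 (1966 left).
+365 (one year) → Nov 13, 2045 (1601 left).
+365 (one year) → Nov 13, 2046 (1236 left).
+365 (one year) → Nov 13, 2047 (871 left).
+366 (one year; includes Feb 29, 2048) → Nov 13, 2048 (505 left).
+365 (one year) → Nov 13, 2049 (140 left).
Nov has 30 days: +18 → Dec 1, 2049 (122 left).
Dec has 31 days: +31 → Jan 1, 2050 (91 left).
Jan has 31 days: +31 → Feb 1, 2050 (60 left).
Feb has 28 days: +28 → Mar 1, 2050 (32 left).
Mar has 31 days: +31 → Apr 1, 2050 (1 left).
+1 → Apr 2, 2050.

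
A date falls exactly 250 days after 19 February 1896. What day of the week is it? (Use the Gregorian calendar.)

First find the weekday of Feb 19, 1896. Doomsday rule: the anchor day for the 1800s is Friday. For year 96: 96÷12 = 8 r 0, and 0÷4 = 0, so 8+0+0 = 8.
Friday + 8 ≡ Saturday — that's 1896's doomsday.
In February the doomsday date is Feb 29 (1896 is a leap year (divisible by 4)).
Feb 19 is 10 days before Feb 29; 10 mod 7 = 3, so Saturday − 3 = Wednesday.
250 mod 7 = 5, so 250 days after a Wednesday is Wednesday + 5 = Monday.

Monday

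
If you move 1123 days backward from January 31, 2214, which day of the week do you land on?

First find the weekday of Jan 31, 2214. Doomsday rule: the anchor day for the 2200s is Friday. For year 14: 14÷12 = 1 r 2, and 2÷4 = 0, so 1+2+0 = 3.
Friday + 3 ≡ Monday — that's 2214's doomsday.
In January the doomsday date is Jan 3 (2214 is not a leap year).
Jan 31 is 28 days after Jan 3; 28 mod 7 = 0, so Monday + 0 = Monday.
1123 mod 7 = 3, so 1123 days before a Monday is Monday − 3 = Friday.

Friday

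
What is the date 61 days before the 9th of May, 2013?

March 9, 2013

−9 → Apr 30, 2013 (end of Apr, 30 days; 52 left).
−30 → Mar 31, 2013 (end of Mar, 31 days; 22 left).
−22 → Mar 9, 2013.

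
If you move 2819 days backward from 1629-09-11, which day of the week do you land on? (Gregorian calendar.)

Thursday

Sep 11, 1629 is a Tuesday.
2819 mod 7 = 5, so 2819 days before a Tuesday is Tuesday − 5 = Thursday.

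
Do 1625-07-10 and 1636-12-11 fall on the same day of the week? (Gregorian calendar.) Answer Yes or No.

From Jul 10, 1625 to Dec 11, 1636 is 4172 days.
4172 mod 7 = 0, so they are the same weekday.
(Jul 10, 1625 is a Thursday; Dec 11, 1636 is a Thursday.)

Yes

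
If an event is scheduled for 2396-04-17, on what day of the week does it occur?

Doomsday rule: the anchor day for the 2300s is Wednesday. For year 96: 96÷12 = 8 r 0, and 0÷4 = 0, so 8+0+0 = 8.
Wednesday + 8 ≡ Thursday — that's 2396's doomsday.
In April the doomsday date is Apr 4.
Apr 17 is 13 days after Apr 4; 13 mod 7 = 6, so Thursday + 6 = Wednesday.

Wednesday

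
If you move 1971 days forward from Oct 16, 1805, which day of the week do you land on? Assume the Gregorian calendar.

Sunday

First find the weekday of Oct 16, 1805. Doomsday rule: the anchor day for the 1800s is Friday. For year 05: 5÷12 = 0 r 5, and 5÷4 = 1, so 0+5+1 = 6.
Friday + 6 ≡ Thursday — that's 1805's doomsday.
In October the doomsday date is Oct 10.
Oct 16 is 6 days after Oct 10; 6 mod 7 = 6, so Thursday + 6 = Wednesday.
1971 mod 7 = 4, so 1971 days after a Wednesday is Wednesday + 4 = Sunday.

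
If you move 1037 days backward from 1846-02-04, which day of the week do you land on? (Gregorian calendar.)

Feb 4, 1846 is a Wednesday.
1037 mod 7 = 1, so 1037 days before a Wednesday is Wednesday − 1 = Tuesday.

Tuesday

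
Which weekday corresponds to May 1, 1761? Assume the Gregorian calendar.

Friday

Doomsday rule: the anchor day for the 1700s is Sunday. For year 61: 61÷12 = 5 r 1, and 1÷4 = 0, so 5+1+0 = 6.
Sunday + 6 ≡ Saturday — that's 1761's doomsday.
In May the doomsday date is May 9.
May 1 is 8 days before May 9; 8 mod 7 = 1, so Saturday − 1 = Friday.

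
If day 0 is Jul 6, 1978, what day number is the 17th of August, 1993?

5521

Jul 6, 1978 → Jul 6, 1979: 365 days.
Jul 6, 1979 → Jul 6, 1980: 366 days (Feb 29, 1980 is in that span).
Jul 6, 1980 → Jul 6, 1981: 365 days.
Jul 6, 1981 → Jul 6, 1982: 365 days.
Jul 6, 1982 → Jul 6, 1983: 365 days.
Jul 6, 1983 → Jul 6, 1984: 366 days (Feb 29, 1984 is in that span).
Jul 6, 1984 → Jul 6, 1985: 365 days.
Jul 6, 1985 → Jul 6, 1986: 365 days.
Jul 6, 1986 → Jul 6, 1987: 365 days.
Jul 6, 1987 → Jul 6, 1988: 366 days (Feb 29, 1988 is in that span).
Jul 6, 1988 → Jul 6, 1989: 365 days.
Jul 6, 1989 → Jul 6, 1990: 365 days.
Jul 6, 1990 → Jul 6, 1991: 365 days.
Jul 6, 1991 → Jul 6, 1992: 366 days (Feb 29, 1992 is in that span).
Jul 6, 1992 → Jul 6, 1993: 365 days.
Jul 6, 1993 → Aug 6, 1993: 31 days (July has 31).
Aug 6, 1993 → Aug 17, 1993: 11 days.
Total: 5521 days.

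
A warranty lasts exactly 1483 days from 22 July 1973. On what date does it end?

August 13, 1977

+365 (one year) → Jul 22, 1974 (1118 left).
+365 (one year) → Jul 22, 1975 (753 left).
+366 (one year; includes Feb 29, 1976) → Jul 22, 1976 (387 left).
Jul has 31 days: +10 → Aug 1, 1976 (377 left).
Aug has 31 days: +31 → Sep 1, 1976 (346 left).
Sep has 30 days: +30 → Oct 1, 1976 (316 left).
Oct has 31 days: +31 → Nov 1, 1976 (285 left).
Nov has 30 days: +30 → Dec 1, 1976 (255 left).
Dec has 31 days: +31 → Jan 1, 1977 (224 left).
Jan has 31 days: +31 → Feb 1, 1977 (193 left).
Feb has 28 days: +28 → Mar 1, 1977 (165 left).
Mar has 31 days: +31 → Apr 1, 1977 (134 left).
Apr has 30 days: +30 → May 1, 1977 (104 left).
May has 31 days: +31 → Jun 1, 1977 (73 left).
Jun has 30 days: +30 → Jul 1, 1977 (43 left).
Jul has 31 days: +31 → Aug 1, 1977 (12 left).
+12 → Aug 13, 1977.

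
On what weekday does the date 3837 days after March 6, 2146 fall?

Monday

Mar 6, 2146 is a Sunday.
3837 mod 7 = 1, so 3837 days after a Sunday is Sunday + 1 = Monday.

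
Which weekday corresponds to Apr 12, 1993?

Doomsday rule: the anchor day for the 1900s is Wednesday. For year 93: 93÷12 = 7 r 9, and 9÷4 = 2, so 7+9+2 = 18.
Wednesday + 18 ≡ Sunday — that's 1993's doomsday.
In April the doomsday date is Apr 4.
Apr 12 is 8 days after Apr 4; 8 mod 7 = 1, so Sunday + 1 = Monday.

Monday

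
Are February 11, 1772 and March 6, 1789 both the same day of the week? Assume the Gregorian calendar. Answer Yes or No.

From Feb 11, 1772 to Mar 6, 1789 is 6233 days.
6233 mod 7 = 3, so they are different weekdays.
(Feb 11, 1772 is a Tuesday; Mar 6, 1789 is a Friday.)

No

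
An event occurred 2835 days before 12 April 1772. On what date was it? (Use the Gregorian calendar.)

July 8, 1764

−366 (one year; includes Feb 29, 1772) → Apr 12, 1771 (2469 left).
−365 (one year) → Apr 12, 1770 (2104 left).
−365 (one year) → Apr 12, 1769 (1739 left).
−365 (one year) → Apr 12, 1768 (1374 left).
−366 (one year; includes Feb 29, 1768) → Apr 12, 1767 (1008 left).
−365 (one year) → Apr 12, 1766 (643 left).
−365 (one year) → Apr 12, 1765 (278 left).
−12 → Mar 31, 1765 (end of Mar, 31 days; 266 left).
−31 → Feb 28, 1765 (end of Feb, 28 days; 235 left).
−28 → Jan 31, 1765 (end of Jan, 31 days; 207 left).
−31 → Dec 31, 1764 (end of Dec, 31 days; 176 left).
−31 → Nov 30, 1764 (end of Nov, 30 days; 145 left).
−30 → Oct 31, 1764 (end of Oct, 31 days; 115 left).
−31 → Sep 30, 1764 (end of Sep, 30 days; 84 left).
−30 → Aug 31, 1764 (end of Aug, 31 days; 54 left).
−31 → Jul 31, 1764 (end of Jul, 31 days; 23 left).
−23 → Jul 8, 1764.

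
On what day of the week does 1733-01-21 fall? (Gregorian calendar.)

Doomsday rule: the anchor day for the 1700s is Sunday. For year 33: 33÷12 = 2 r 9, and 9÷4 = 2, so 2+9+2 = 13.
Sunday + 13 ≡ Saturday — that's 1733's doomsday.
In January the doomsday date is Jan 3 (1733 is not a leap year).
Jan 21 is 18 days after Jan 3; 18 mod 7 = 4, so Saturday + 4 = Wednesday.

Wednesday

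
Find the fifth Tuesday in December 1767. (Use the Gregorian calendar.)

December 29, 1767

December 1, 1767 is a Tuesday.
The first Tuesday is therefore December 1 (same day).
The fifth Tuesday is 1 + 4×7 = December 29.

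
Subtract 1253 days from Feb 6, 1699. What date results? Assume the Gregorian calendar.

−365 (one year) → Feb 6, 1698 (888 left).
−365 (one year) → Feb 6, 1697 (523 left).
−366 (one year; includes Feb 29, 1696) → Feb 6, 1696 (157 left).
−6 → Jan 31, 1696 (end of Jan, 31 days; 151 left).
−31 → Dec 31, 1695 (end of Dec, 31 days; 120 left).
−31 → Nov 30, 1695 (end of Nov, 30 days; 89 left).
−30 → Oct 31, 1695 (end of Oct, 31 days; 59 left).
−31 → Sep 30, 1695 (end of Sep, 30 days; 28 left).
−28 → Sep 2, 1695.

September 2, 1695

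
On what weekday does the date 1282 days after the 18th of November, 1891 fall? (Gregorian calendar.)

Thursday

First find the weekday of Nov 18, 1891. Doomsday rule: the anchor day for the 1800s is Friday. For year 91: 91÷12 = 7 r 7, and 7÷4 = 1, so 7+7+1 = 15.
Friday + 15 ≡ Saturday — that's 1891's doomsday.
In November the doomsday date is Nov 7.
Nov 18 is 11 days after Nov 7; 11 mod 7 = 4, so Saturday + 4 = Wednesday.
1282 mod 7 = 1, so 1282 days after a Wednesday is Wednesday + 1 = Thursday.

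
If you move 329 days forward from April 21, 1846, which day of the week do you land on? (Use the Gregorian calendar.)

First find the weekday of Apr 21, 1846. Doomsday rule: the anchor day for the 1800s is Friday. For year 46: 46÷12 = 3 r 10, and 10÷4 = 2, so 3+10+2 = 15.
Friday + 15 ≡ Saturday — that's 1846's doomsday.
In April the doomsday date is Apr 4.
Apr 21 is 17 days after Apr 4; 17 mod 7 = 3, so Saturday + 3 = Tuesday.
329 mod 7 = 0, so 329 days after a Tuesday is Tuesday + 0 = Tuesday.

Tuesday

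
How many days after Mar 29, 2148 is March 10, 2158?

Mar 29, 2148 → Mar 29, 2149: 365 days.
Mar 29, 2149 → Mar 29, 2150: 365 days.
Mar 29, 2150 → Mar 29, 2151: 365 days.
Mar 29, 2151 → Mar 29, 2152: 366 days (Feb 29, 2152 is in that span).
Mar 29, 2152 → Mar 29, 2153: 365 days.
Mar 29, 2153 → Mar 29, 2154: 365 days.
Mar 29, 2154 → Mar 29, 2155: 365 days.
Mar 29, 2155 → Mar 29, 2156: 366 days (Feb 29, 2156 is in that span).
Mar 29, 2156 → Mar 29, 2157: 365 days.
Mar 29, 2157 → Apr 29, 2157: 31 days (March has 31).
Apr 29, 2157 → May 29, 2157: 30 days (April has 30).
May 29, 2157 → Jun 29, 2157: 31 days (May has 31).
Jun 29, 2157 → Jul 29, 2157: 30 days (June has 30).
Jul 29, 2157 → Aug 29, 2157: 31 days (July has 31).
Aug 29, 2157 → Sep 29, 2157: 31 days (August has 31).
Sep 29, 2157 → Oct 29, 2157: 30 days (September has 30).
Oct 29, 2157 → Nov 29, 2157: 31 days (October has 31).
Nov 29, 2157 → Dec 29, 2157: 30 days (November has 30).
Dec 29, 2157 → Jan 29, 2158: 31 days (December has 31).
Jan 29, 2158 → Feb 28, 2158: 30 days (January has 31).
Feb 28, 2158 → Mar 10, 2158: 10 days.
Total: 3633 days.

3633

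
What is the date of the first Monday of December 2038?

December 6, 2038

December 1, 2038 is a Wednesday.
The first Monday is therefore December 6 (5 days later).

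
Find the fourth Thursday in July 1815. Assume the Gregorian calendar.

July 27, 1815

July 1, 1815 is a Saturday.
The first Thursday is therefore July 6 (5 days later).
The fourth Thursday is 6 + 3×7 = July 27.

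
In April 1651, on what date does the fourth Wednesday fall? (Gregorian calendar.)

April 1, 1651 is a Saturday.
The first Wednesday is therefore April 5 (4 days later).
The fourth Wednesday is 5 + 3×7 = April 26.

April 26, 1651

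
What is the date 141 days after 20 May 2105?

May has 31 days: +12 → Jun 1, 2105 (129 left).
Jun has 30 days: +30 → Jul 1, 2105 (99 left).
Jul has 31 days: +31 → Aug 1, 2105 (68 left).
Aug has 31 days: +31 → Sep 1, 2105 (37 left).
Sep has 30 days: +30 → Oct 1, 2105 (7 left).
+7 → Oct 8, 2105.

October 8, 2105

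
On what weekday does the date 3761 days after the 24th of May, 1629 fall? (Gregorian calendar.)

May 24, 1629 is a Thursday.
3761 mod 7 = 2, so 3761 days after a Thursday is Thursday + 2 = Saturday.

Saturday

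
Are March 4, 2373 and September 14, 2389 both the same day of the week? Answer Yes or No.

From Mar 4, 2373 to Sep 14, 2389 is 6038 days.
6038 mod 7 = 4, so they are different weekdays.
(Mar 4, 2373 is a Sunday; Sep 14, 2389 is a Thursday.)

No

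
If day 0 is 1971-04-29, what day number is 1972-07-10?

438

Apr 29, 1971 → Apr 29, 1972: 366 days (Feb 29, 1972 is in that span).
Apr 29, 1972 → May 29, 1972: 30 days (April has 30).
May 29, 1972 → Jun 29, 1972: 31 days (May has 31).
Jun 29, 1972 → Jul 10, 1972: 11 days.
Total: 438 days.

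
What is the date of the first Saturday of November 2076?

November 7, 2076

November 1, 2076 is a Sunday.
The first Saturday is therefore November 7 (6 days later).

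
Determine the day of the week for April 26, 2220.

Wednesday

Doomsday rule: the anchor day for the 2200s is Friday. For year 20: 20÷12 = 1 r 8, and 8÷4 = 2, so 1+8+2 = 11.
Friday + 11 ≡ Tuesday — that's 2220's doomsday.
In April the doomsday date is Apr 4.
Apr 26 is 22 days after Apr 4; 22 mod 7 = 1, so Tuesday + 1 = Wednesday.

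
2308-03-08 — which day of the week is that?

Doomsday rule: the anchor day for the 2300s is Wednesday. For year 08: 8÷12 = 0 r 8, and 8÷4 = 2, so 0+8+2 = 10.
Wednesday + 10 ≡ Saturday — that's 2308's doomsday.
In March the doomsday date is Mar 14.
Mar 8 is 6 days before Mar 14; 6 mod 7 = 6, so Saturday − 6 = Sunday.

Sunday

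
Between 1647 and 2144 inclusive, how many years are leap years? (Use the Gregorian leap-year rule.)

Multiples of 4 in [1647,2144]: 125.
Of those, multiples of 100: 5 (not leap unless ÷400).
Multiples of 400: 1.
Leap years = 125 − 5 + 1 = 121.

121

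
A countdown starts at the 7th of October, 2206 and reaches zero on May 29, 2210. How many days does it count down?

Oct 7, 2206 → Oct 7, 2207: 365 days.
Oct 7, 2207 → Oct 7, 2208: 366 days (Feb 29, 2208 is in that span).
Oct 7, 2208 → Oct 7, 2209: 365 days.
Oct 7, 2209 → Nov 7, 2209: 31 days (October has 31).
Nov 7, 2209 → Dec 7, 2209: 30 days (November has 30).
Dec 7, 2209 → Jan 7, 2210: 31 days (December has 31).
Jan 7, 2210 → Feb 7, 2210: 31 days (January has 31).
Feb 7, 2210 → Mar 7, 2210: 28 days (February has 28).
Mar 7, 2210 → Apr 7, 2210: 31 days (March has 31).
Apr 7, 2210 → May 7, 2210: 30 days (April has 30).
May 7, 2210 → May 29, 2210: 22 days.
Total: 1330 days.

1330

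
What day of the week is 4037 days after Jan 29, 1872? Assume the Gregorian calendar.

First find the weekday of Jan 29, 1872. Doomsday rule: the anchor day for the 1800s is Friday. For year 72: 72÷12 = 6 r 0, and 0÷4 = 0, so 6+0+0 = 6.
Friday + 6 ≡ Thursday — that's 1872's doomsday.
In January the doomsday date is Jan 4 (1872 is a leap year (divisible by 4)).
Jan 29 is 25 days after Jan 4; 25 mod 7 = 4, so Thursday + 4 = Monday.
4037 mod 7 = 5, so 4037 days after a Monday is Monday + 5 = Saturday.

Saturday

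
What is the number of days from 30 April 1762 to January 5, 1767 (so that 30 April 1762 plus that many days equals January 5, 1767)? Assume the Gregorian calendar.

1711

Apr 30, 1762 → Apr 30, 1763: 365 days.
Apr 30, 1763 → Apr 30, 1764: 366 days (Feb 29, 1764 is in that span).
Apr 30, 1764 → Apr 30, 1765: 365 days.
Apr 30, 1765 → Apr 30, 1766: 365 days.
Apr 30, 1766 → May 30, 1766: 30 days (April has 30).
May 30, 1766 → Jun 30, 1766: 31 days (May has 31).
Jun 30, 1766 → Jul 30, 1766: 30 days (June has 30).
Jul 30, 1766 → Aug 30, 1766: 31 days (July has 31).
Aug 30, 1766 → Sep 30, 1766: 31 days (August has 31).
Sep 30, 1766 → Oct 30, 1766: 30 days (September has 30).
Oct 30, 1766 → Nov 30, 1766: 31 days (October has 31).
Nov 30, 1766 → Dec 30, 1766: 30 days (November has 30).
Dec 30, 1766 → Jan 5, 1767: 6 days.
Total: 1711 days.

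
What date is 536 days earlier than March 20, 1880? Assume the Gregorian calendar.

−366 (one year; includes Feb 29, 1880) → Mar 20, 1879 (170 left).
−20 → Feb 28, 1879 (end of Feb, 28 days; 150 left).
−28 → Jan 31, 1879 (end of Jan, 31 days; 122 left).
−31 → Dec 31, 1878 (end of Dec, 31 days; 91 left).
−31 → Nov 30, 1878 (end of Nov, 30 days; 60 left).
−30 → Oct 31, 1878 (end of Oct, 31 days; 30 left).
−30 → Oct 1, 1878.

October 1, 1878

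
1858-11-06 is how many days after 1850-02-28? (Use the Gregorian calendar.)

Feb 28, 1850 → Feb 28, 1851: 365 days.
Feb 28, 1851 → Feb 28, 1852: 365 days.
Feb 28, 1852 → Feb 28, 1853: 366 days (Feb 29, 1852 is in that span).
Feb 28, 1853 → Feb 28, 1854: 365 days.
Feb 28, 1854 → Feb 28, 1855: 365 days.
Feb 28, 1855 → Feb 28, 1856: 365 days.
Feb 28, 1856 → Feb 28, 1857: 366 days (Feb 29, 1856 is in that span).
Feb 28, 1857 → Feb 28, 1858: 365 days.
Feb 28, 1858 → Mar 28, 1858: 28 days (February has 28).
Mar 28, 1858 → Apr 28, 1858: 31 days (March has 31).
Apr 28, 1858 → May 28, 1858: 30 days (April has 30).
May 28, 1858 → Jun 28, 1858: 31 days (May has 31).
Jun 28, 1858 → Jul 28, 1858: 30 days (June has 30).
Jul 28, 1858 → Aug 28, 1858: 31 days (July has 31).
Aug 28, 1858 → Sep 28, 1858: 31 days (August has 31).
Sep 28, 1858 → Oct 28, 1858: 30 days (September has 30).
Oct 28, 1858 → Nov 6, 1858: 9 days.
Total: 3173 days.

3173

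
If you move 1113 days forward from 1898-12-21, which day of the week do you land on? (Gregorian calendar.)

Dec 21, 1898 is a Wednesday.
1113 mod 7 = 0, so 1113 days after a Wednesday is Wednesday + 0 = Wednesday.

Wednesday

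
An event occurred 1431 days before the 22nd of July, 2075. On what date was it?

August 21, 2071

−365 (one year) → Jul 22, 2074 (1066 left).
−365 (one year) → Jul 22, 2073 (701 left).
−365 (one year) → Jul 22, 2072 (336 left).
−22 → Jun 30, 2072 (end of Jun, 30 days; 314 left).
−30 → May 31, 2072 (end of May, 31 days; 284 left).
−31 → Apr 30, 2072 (end of Apr, 30 days; 253 left).
−30 → Mar 31, 2072 (end of Mar, 31 days; 223 left).
−31 → Feb 29, 2072 (end of Feb, 29 days; 192 left).
−29 → Jan 31, 2072 (end of Jan, 31 days; 163 left).
−31 → Dec 31, 2071 (end of Dec, 31 days; 132 left).
−31 → Nov 30, 2071 (end of Nov, 30 days; 101 left).
−30 → Oct 31, 2071 (end of Oct, 31 days; 71 left).
−31 → Sep 30, 2071 (end of Sep, 30 days; 40 left).
−30 → Aug 31, 2071 (end of Aug, 31 days; 10 left).
−10 → Aug 21, 2071.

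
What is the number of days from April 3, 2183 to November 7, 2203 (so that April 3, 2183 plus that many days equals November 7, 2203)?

7522

Apr 3, 2183 → Apr 3, 2184: 366 days (Feb 29, 2184 is in that span).
Apr 3, 2184 → Apr 3, 2185: 365 days.
Apr 3, 2185 → Apr 3, 2186: 365 days.
Apr 3, 2186 → Apr 3, 2187: 365 days.
Apr 3, 2187 → Apr 3, 2188: 366 days (Feb 29, 2188 is in that span).
Apr 3, 2188 → Apr 3, 2189: 365 days.
Apr 3, 2189 → Apr 3, 2190: 365 days.
Apr 3, 2190 → Apr 3, 2191: 365 days.
Apr 3, 2191 → Apr 3, 2192: 366 days (Feb 29, 2192 is in that span).
Apr 3, 2192 → Apr 3, 2193: 365 days.
Apr 3, 2193 → Apr 3, 2194: 365 days.
Apr 3, 2194 → Apr 3, 2195: 365 days.
Apr 3, 2195 → Apr 3, 2196: 366 days (Feb 29, 2196 is in that span).
Apr 3, 2196 → Apr 3, 2197: 365 days.
Apr 3, 2197 → Apr 3, 2198: 365 days.
Apr 3, 2198 → Apr 3, 2199: 365 days.
Apr 3, 2199 → Apr 3, 2200: 365 days.
Apr 3, 2200 → Apr 3, 2201: 365 days.
Apr 3, 2201 → Apr 3, 2202: 365 days.
Apr 3, 2202 → Apr 3, 2203: 365 days.
Apr 3, 2203 → May 3, 2203: 30 days (April has 30).
May 3, 2203 → Jun 3, 2203: 31 days (May has 31).
Jun 3, 2203 → Jul 3, 2203: 30 days (June has 30).
Jul 3, 2203 → Aug 3, 2203: 31 days (July has 31).
Aug 3, 2203 → Sep 3, 2203: 31 days (August has 31).
Sep 3, 2203 → Oct 3, 2203: 30 days (September has 30).
Oct 3, 2203 → Nov 3, 2203: 31 days (October has 31).
Nov 3, 2203 → Nov 7, 2203: 4 days.
Total: 7522 days.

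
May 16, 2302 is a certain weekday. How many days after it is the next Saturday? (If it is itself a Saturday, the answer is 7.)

May 16, 2302 is a Friday.
From Friday to the next Saturday is 1 day.

1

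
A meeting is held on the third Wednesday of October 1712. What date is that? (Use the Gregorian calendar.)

October 1, 1712 is a Saturday.
The first Wednesday is therefore October 5 (4 days later).
The third Wednesday is 5 + 2×7 = October 19.

October 19, 1712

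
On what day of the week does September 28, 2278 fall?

Doomsday rule: the anchor day for the 2200s is Friday. For year 78: 78÷12 = 6 r 6, and 6÷4 = 1, so 6+6+1 = 13.
Friday + 13 ≡ Thursday — that's 2278's doomsday.
In September the doomsday date is Sep 5.
Sep 28 is 23 days after Sep 5; 23 mod 7 = 2, so Thursday + 2 = Saturday.

Saturday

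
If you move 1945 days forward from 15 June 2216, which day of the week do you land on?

Jun 15, 2216 is a Saturday.
1945 mod 7 = 6, so 1945 days after a Saturday is Saturday + 6 = Friday.

Friday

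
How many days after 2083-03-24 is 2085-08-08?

868

Mar 24, 2083 → Mar 24, 2084: 366 days (Feb 29, 2084 is in that span).
Mar 24, 2084 → Mar 24, 2085: 365 days.
Mar 24, 2085 → Apr 24, 2085: 31 days (March has 31).
Apr 24, 2085 → May 24, 2085: 30 days (April has 30).
May 24, 2085 → Jun 24, 2085: 31 days (May has 31).
Jun 24, 2085 → Jul 24, 2085: 30 days (June has 30).
Jul 24, 2085 → Aug 8, 2085: 15 days.
Total: 868 days.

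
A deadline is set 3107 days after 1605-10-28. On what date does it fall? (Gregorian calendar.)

May 1, 1614

+365 (one year) → Oct 28, 1606 (2742 left).
+365 (one year) → Oct 28, 1607 (2377 left).
+366 (one year; includes Feb 29, 1608) → Oct 28, 1608 (2011 left).
+365 (one year) → Oct 28, 1609 (1646 left).
+365 (one year) → Oct 28, 1610 (1281 left).
+365 (one year) → Oct 28, 1611 (916 left).
+366 (one year; includes Feb 29, 1612) → Oct 28, 1612 (550 left).
+365 (one year) → Oct 28, 1613 (185 left).
Oct has 31 days: +4 → Nov 1, 1613 (181 left).
Nov has 30 days: +30 → Dec 1, 1613 (151 left).
Dec has 31 days: +31 → Jan 1, 1614 (120 left).
Jan has 31 days: +31 → Feb 1, 1614 (89 left).
Feb has 28 days: +28 → Mar 1, 1614 (61 left).
Mar has 31 days: +31 → Apr 1, 1614 (30 left).
Apr has 30 days: +30 → May 1, 1614 (0 left).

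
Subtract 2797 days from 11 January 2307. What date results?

May 15, 2299

−365 (one year) → Jan 11, 2306 (2432 left).
−365 (one year) → Jan 11, 2305 (2067 left).
−366 (one year; includes Feb 29, 2304) → Jan 11, 2304 (1701 left).
−365 (one year) → Jan 11, 2303 (1336 left).
−365 (one year) → Jan 11, 2302 (971 left).
−365 (one year) → Jan 11, 2301 (606 left).
−365 (one year) → Jan 11, 2300 (241 left).
−11 → Dec 31, 2299 (end of Dec, 31 days; 230 left).
−31 → Nov 30, 2299 (end of Nov, 30 days; 199 left).
−30 → Oct 31, 2299 (end of Oct, 31 days; 169 left).
−31 → Sep 30, 2299 (end of Sep, 30 days; 138 left).
−30 → Aug 31, 2299 (end of Aug, 31 days; 108 left).
−31 → Jul 31, 2299 (end of Jul, 31 days; 77 left).
−31 → Jun 30, 2299 (end of Jun, 30 days; 46 left).
−30 → May 31, 2299 (end of May, 31 days; 16 left).
−16 → May 15, 2299.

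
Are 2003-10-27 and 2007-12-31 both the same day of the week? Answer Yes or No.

Yes

From Oct 27, 2003 to Dec 31, 2007 is 1526 days.
1526 mod 7 = 0, so they are the same weekday.
(Oct 27, 2003 is a Monday; Dec 31, 2007 is a Monday.)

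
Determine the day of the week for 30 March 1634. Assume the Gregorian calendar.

Doomsday rule: the anchor day for the 1600s is Tuesday. For year 34: 34÷12 = 2 r 10, and 10÷4 = 2, so 2+10+2 = 14.
Tuesday + 14 ≡ Tuesday — that's 1634's doomsday.
In March the doomsday date is Mar 14.
Mar 30 is 16 days after Mar 14; 16 mod 7 = 2, so Tuesday + 2 = Thursday.

Thursday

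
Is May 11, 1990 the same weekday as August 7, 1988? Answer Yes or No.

No

From Aug 7, 1988 to May 11, 1990 is 642 days.
642 mod 7 = 5, so they are different weekdays.
(Aug 7, 1988 is a Sunday; May 11, 1990 is a Friday.)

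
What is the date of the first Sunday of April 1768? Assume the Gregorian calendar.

April 1, 1768 is a Friday.
The first Sunday is therefore April 3 (2 days later).

April 3, 1768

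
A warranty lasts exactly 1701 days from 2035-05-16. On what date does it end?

+366 (one year; includes Feb 29, 2036) → May 16, 2036 (1335 left).
+365 (one year) → May 16, 2037 (970 left).
+365 (one year) → May 16, 2038 (605 left).
+365 (one year) → May 16, 2039 (240 left).
May has 31 days: +16 → Jun 1, 2039 (224 left).
Jun has 30 days: +30 → Jul 1, 2039 (194 left).
Jul has 31 days: +31 → Aug 1, 2039 (163 left).
Aug has 31 days: +31 → Sep 1, 2039 (132 left).
Sep has 30 days: +30 → Oct 1, 2039 (102 left).
Oct has 31 days: +31 → Nov 1, 2039 (71 left).
Nov has 30 days: +30 → Dec 1, 2039 (41 left).
Dec has 31 days: +31 → Jan 1, 2040 (10 left).
+10 → Jan 11, 2040.

January 11, 2040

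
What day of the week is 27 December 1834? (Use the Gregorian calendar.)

Doomsday rule: the anchor day for the 1800s is Friday. For year 34: 34÷12 = 2 r 10, and 10÷4 = 2, so 2+10+2 = 14.
Friday + 14 ≡ Friday — that's 1834's doomsday.
In December the doomsday date is Dec 12.
Dec 27 is 15 days after Dec 12; 15 mod 7 = 1, so Friday + 1 = Saturday.

Saturday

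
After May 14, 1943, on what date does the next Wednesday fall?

May 14, 1943 is a Friday.
From Friday to the next Wednesday is 5 days.
May 14, 1943 + 5 = May 19, 1943.

May 19, 1943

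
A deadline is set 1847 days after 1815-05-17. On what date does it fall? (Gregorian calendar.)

+366 (one year; includes Feb 29, 1816) → May 17, 1816 (1481 left).
+365 (one year) → May 17, 1817 (1116 left).
+365 (one year) → May 17, 1818 (751 left).
+365 (one year) → May 17, 1819 (386 left).
May has 31 days: +15 → Jun 1, 1819 (371 left).
Jun has 30 days: +30 → Jul 1, 1819 (341 left).
Jul has 31 days: +31 → Aug 1, 1819 (310 left).
Aug has 31 days: +31 → Sep 1, 1819 (279 left).
Sep has 30 days: +30 → Oct 1, 1819 (249 left).
Oct has 31 days: +31 → Nov 1, 1819 (218 left).
Nov has 30 days: +30 → Dec 1, 1819 (188 left).
Dec has 31 days: +31 → Jan 1, 1820 (157 left).
Jan has 31 days: +31 → Feb 1, 1820 (126 left).
Feb has 29 days: +29 → Mar 1, 1820 (97 left).
Mar has 31 days: +31 → Apr 1, 1820 (66 left).
Apr has 30 days: +30 → May 1, 1820 (36 left).
May has 31 days: +31 → Jun 1, 1820 (5 left).
+5 → Jun 6, 1820.

June 6, 1820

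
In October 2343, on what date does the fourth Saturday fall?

October 23, 2343

October 1, 2343 is a Friday.
The first Saturday is therefore October 2 (1 days later).
The fourth Saturday is 2 + 3×7 = October 23.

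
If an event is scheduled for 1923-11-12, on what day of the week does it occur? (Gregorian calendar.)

Doomsday rule: the anchor day for the 1900s is Wednesday. For year 23: 23÷12 = 1 r 11, and 11÷4 = 2, so 1+11+2 = 14.
Wednesday + 14 ≡ Wednesday — that's 1923's doomsday.
In November the doomsday date is Nov 7.
Nov 12 is 5 days after Nov 7; 5 mod 7 = 5, so Wednesday + 5 = Monday.

Monday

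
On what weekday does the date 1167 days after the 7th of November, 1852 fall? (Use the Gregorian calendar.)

Friday

First find the weekday of Nov 7, 1852. Doomsday rule: the anchor day for the 1800s is Friday. For year 52: 52÷12 = 4 r 4, and 4÷4 = 1, so 4+4+1 = 9.
Friday + 9 ≡ Sunday — that's 1852's doomsday.
In November the doomsday date is Nov 7.
Nov 7 is the doomsday itself: Sunday.
1167 mod 7 = 5, so 1167 days after a Sunday is Sunday + 5 = Friday.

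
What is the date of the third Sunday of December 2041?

December 1, 2041 is a Sunday.
The first Sunday is therefore December 1 (same day).
The third Sunday is 1 + 2×7 = December 15.

December 15, 2041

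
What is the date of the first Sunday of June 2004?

June 6, 2004

June 1, 2004 is a Tuesday.
The first Sunday is therefore June 6 (5 days later).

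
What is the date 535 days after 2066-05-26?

November 12, 2067

+365 (one year) → May 26, 2067 (170 left).
May has 31 days: +6 → Jun 1, 2067 (164 left).
Jun has 30 days: +30 → Jul 1, 2067 (134 left).
Jul has 31 days: +31 → Aug 1, 2067 (103 left).
Aug has 31 days: +31 → Sep 1, 2067 (72 left).
Sep has 30 days: +30 → Oct 1, 2067 (42 left).
Oct has 31 days: +31 → Nov 1, 2067 (11 left).
+11 → Nov 12, 2067.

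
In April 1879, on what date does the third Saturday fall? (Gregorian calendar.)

April 19, 1879

April 1, 1879 is a Tuesday.
The first Saturday is therefore April 5 (4 days later).
The third Saturday is 5 + 2×7 = April 19.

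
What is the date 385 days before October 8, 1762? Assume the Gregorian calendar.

−8 → Sep 30, 1762 (end of Sep, 30 days; 377 left).
−30 → Aug 31, 1762 (end of Aug, 31 days; 347 left).
−31 → Jul 31, 1762 (end of Jul, 31 days; 316 left).
−31 → Jun 30, 1762 (end of Jun, 30 days; 285 left).
−30 → May 31, 1762 (end of May, 31 days; 255 left).
−31 → Apr 30, 1762 (end of Apr, 30 days; 224 left).
−30 → Mar 31, 1762 (end of Mar, 31 days; 194 left).
−31 → Feb 28, 1762 (end of Feb, 28 days; 163 left).
−28 → Jan 31, 1762 (end of Jan, 31 days; 135 left).
−31 → Dec 31, 1761 (end of Dec, 31 days; 104 left).
−31 → Nov 30, 1761 (end of Nov, 30 days; 73 left).
−30 → Oct 31, 1761 (end of Oct, 31 days; 43 left).
−31 → Sep 30, 1761 (end of Sep, 30 days; 12 left).
−12 → Sep 18, 1761.

September 18, 1761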